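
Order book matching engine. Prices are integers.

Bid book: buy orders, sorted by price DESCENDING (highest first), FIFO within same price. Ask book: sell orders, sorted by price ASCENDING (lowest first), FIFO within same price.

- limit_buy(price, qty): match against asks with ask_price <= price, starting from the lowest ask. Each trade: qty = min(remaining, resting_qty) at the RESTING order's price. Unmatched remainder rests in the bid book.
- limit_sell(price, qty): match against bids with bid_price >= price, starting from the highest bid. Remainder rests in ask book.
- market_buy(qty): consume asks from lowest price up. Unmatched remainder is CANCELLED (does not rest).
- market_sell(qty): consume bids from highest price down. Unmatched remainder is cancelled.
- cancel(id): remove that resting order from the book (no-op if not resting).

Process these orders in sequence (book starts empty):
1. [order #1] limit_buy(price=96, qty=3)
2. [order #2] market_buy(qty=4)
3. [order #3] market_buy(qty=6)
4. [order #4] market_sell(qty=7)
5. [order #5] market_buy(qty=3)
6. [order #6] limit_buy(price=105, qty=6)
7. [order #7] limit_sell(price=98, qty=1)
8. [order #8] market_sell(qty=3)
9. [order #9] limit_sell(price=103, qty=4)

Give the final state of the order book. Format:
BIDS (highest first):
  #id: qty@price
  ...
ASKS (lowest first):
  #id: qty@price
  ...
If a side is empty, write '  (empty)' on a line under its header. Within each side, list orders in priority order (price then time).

Answer: BIDS (highest first):
  (empty)
ASKS (lowest first):
  #9: 2@103

Derivation:
After op 1 [order #1] limit_buy(price=96, qty=3): fills=none; bids=[#1:3@96] asks=[-]
After op 2 [order #2] market_buy(qty=4): fills=none; bids=[#1:3@96] asks=[-]
After op 3 [order #3] market_buy(qty=6): fills=none; bids=[#1:3@96] asks=[-]
After op 4 [order #4] market_sell(qty=7): fills=#1x#4:3@96; bids=[-] asks=[-]
After op 5 [order #5] market_buy(qty=3): fills=none; bids=[-] asks=[-]
After op 6 [order #6] limit_buy(price=105, qty=6): fills=none; bids=[#6:6@105] asks=[-]
After op 7 [order #7] limit_sell(price=98, qty=1): fills=#6x#7:1@105; bids=[#6:5@105] asks=[-]
After op 8 [order #8] market_sell(qty=3): fills=#6x#8:3@105; bids=[#6:2@105] asks=[-]
After op 9 [order #9] limit_sell(price=103, qty=4): fills=#6x#9:2@105; bids=[-] asks=[#9:2@103]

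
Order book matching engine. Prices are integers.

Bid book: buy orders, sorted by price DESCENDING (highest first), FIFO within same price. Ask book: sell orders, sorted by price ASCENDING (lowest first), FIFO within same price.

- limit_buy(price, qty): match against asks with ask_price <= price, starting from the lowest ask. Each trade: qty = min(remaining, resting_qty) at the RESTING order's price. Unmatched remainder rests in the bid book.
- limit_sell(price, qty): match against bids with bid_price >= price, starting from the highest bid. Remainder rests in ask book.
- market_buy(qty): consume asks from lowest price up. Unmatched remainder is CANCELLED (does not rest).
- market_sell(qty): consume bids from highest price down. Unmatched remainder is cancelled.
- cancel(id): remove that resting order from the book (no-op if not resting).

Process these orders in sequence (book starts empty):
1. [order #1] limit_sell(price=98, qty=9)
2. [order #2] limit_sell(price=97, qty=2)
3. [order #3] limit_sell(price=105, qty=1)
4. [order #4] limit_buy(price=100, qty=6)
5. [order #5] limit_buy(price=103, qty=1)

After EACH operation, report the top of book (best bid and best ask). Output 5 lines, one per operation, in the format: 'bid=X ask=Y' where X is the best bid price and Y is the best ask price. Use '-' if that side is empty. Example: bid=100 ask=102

After op 1 [order #1] limit_sell(price=98, qty=9): fills=none; bids=[-] asks=[#1:9@98]
After op 2 [order #2] limit_sell(price=97, qty=2): fills=none; bids=[-] asks=[#2:2@97 #1:9@98]
After op 3 [order #3] limit_sell(price=105, qty=1): fills=none; bids=[-] asks=[#2:2@97 #1:9@98 #3:1@105]
After op 4 [order #4] limit_buy(price=100, qty=6): fills=#4x#2:2@97 #4x#1:4@98; bids=[-] asks=[#1:5@98 #3:1@105]
After op 5 [order #5] limit_buy(price=103, qty=1): fills=#5x#1:1@98; bids=[-] asks=[#1:4@98 #3:1@105]

Answer: bid=- ask=98
bid=- ask=97
bid=- ask=97
bid=- ask=98
bid=- ask=98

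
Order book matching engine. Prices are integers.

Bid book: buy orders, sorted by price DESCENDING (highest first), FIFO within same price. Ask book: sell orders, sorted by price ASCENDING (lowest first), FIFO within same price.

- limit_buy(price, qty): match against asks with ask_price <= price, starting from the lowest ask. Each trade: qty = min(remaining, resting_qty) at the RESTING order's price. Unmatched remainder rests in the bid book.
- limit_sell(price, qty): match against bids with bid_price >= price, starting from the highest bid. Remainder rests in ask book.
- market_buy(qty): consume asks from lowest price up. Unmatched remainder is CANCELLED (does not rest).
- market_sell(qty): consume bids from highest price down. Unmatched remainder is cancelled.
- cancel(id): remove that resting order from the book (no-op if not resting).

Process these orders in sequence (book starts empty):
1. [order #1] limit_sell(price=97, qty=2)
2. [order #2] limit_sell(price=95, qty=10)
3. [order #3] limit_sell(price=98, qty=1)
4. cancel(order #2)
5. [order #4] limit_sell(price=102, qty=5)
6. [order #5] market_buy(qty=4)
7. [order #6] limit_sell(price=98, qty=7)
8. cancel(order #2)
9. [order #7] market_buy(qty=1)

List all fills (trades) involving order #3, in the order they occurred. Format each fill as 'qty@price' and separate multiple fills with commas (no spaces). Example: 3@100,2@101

Answer: 1@98

Derivation:
After op 1 [order #1] limit_sell(price=97, qty=2): fills=none; bids=[-] asks=[#1:2@97]
After op 2 [order #2] limit_sell(price=95, qty=10): fills=none; bids=[-] asks=[#2:10@95 #1:2@97]
After op 3 [order #3] limit_sell(price=98, qty=1): fills=none; bids=[-] asks=[#2:10@95 #1:2@97 #3:1@98]
After op 4 cancel(order #2): fills=none; bids=[-] asks=[#1:2@97 #3:1@98]
After op 5 [order #4] limit_sell(price=102, qty=5): fills=none; bids=[-] asks=[#1:2@97 #3:1@98 #4:5@102]
After op 6 [order #5] market_buy(qty=4): fills=#5x#1:2@97 #5x#3:1@98 #5x#4:1@102; bids=[-] asks=[#4:4@102]
After op 7 [order #6] limit_sell(price=98, qty=7): fills=none; bids=[-] asks=[#6:7@98 #4:4@102]
After op 8 cancel(order #2): fills=none; bids=[-] asks=[#6:7@98 #4:4@102]
After op 9 [order #7] market_buy(qty=1): fills=#7x#6:1@98; bids=[-] asks=[#6:6@98 #4:4@102]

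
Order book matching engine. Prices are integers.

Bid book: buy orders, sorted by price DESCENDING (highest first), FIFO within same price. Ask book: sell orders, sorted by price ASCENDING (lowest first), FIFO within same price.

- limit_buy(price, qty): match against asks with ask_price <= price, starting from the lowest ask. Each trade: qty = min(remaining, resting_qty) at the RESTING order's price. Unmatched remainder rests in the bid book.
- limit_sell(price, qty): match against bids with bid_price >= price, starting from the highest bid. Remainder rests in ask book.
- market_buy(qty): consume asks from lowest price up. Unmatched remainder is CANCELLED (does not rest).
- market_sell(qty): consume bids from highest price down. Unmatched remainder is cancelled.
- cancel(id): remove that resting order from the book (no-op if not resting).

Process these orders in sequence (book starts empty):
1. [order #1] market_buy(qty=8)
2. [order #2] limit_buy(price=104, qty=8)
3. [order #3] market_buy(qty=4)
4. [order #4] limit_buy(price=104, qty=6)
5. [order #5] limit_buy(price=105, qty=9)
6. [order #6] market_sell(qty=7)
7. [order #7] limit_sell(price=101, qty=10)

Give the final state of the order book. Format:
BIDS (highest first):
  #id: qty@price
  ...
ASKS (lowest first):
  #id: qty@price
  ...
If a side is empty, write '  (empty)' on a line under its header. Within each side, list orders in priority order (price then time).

Answer: BIDS (highest first):
  #4: 6@104
ASKS (lowest first):
  (empty)

Derivation:
After op 1 [order #1] market_buy(qty=8): fills=none; bids=[-] asks=[-]
After op 2 [order #2] limit_buy(price=104, qty=8): fills=none; bids=[#2:8@104] asks=[-]
After op 3 [order #3] market_buy(qty=4): fills=none; bids=[#2:8@104] asks=[-]
After op 4 [order #4] limit_buy(price=104, qty=6): fills=none; bids=[#2:8@104 #4:6@104] asks=[-]
After op 5 [order #5] limit_buy(price=105, qty=9): fills=none; bids=[#5:9@105 #2:8@104 #4:6@104] asks=[-]
After op 6 [order #6] market_sell(qty=7): fills=#5x#6:7@105; bids=[#5:2@105 #2:8@104 #4:6@104] asks=[-]
After op 7 [order #7] limit_sell(price=101, qty=10): fills=#5x#7:2@105 #2x#7:8@104; bids=[#4:6@104] asks=[-]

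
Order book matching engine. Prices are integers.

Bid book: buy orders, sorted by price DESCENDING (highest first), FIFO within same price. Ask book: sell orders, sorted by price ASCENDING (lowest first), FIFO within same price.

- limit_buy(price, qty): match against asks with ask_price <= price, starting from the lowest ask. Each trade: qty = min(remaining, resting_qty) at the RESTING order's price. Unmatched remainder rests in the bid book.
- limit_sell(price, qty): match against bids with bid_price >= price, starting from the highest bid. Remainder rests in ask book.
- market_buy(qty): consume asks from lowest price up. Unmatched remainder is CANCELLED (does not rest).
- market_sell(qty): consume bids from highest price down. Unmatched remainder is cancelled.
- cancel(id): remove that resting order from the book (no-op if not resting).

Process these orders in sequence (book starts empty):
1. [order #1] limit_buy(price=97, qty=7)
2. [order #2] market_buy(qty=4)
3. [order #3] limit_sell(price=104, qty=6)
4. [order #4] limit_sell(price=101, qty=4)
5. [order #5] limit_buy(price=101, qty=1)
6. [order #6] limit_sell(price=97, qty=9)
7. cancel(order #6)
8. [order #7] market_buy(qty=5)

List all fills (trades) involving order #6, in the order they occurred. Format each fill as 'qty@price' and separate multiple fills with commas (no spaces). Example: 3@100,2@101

After op 1 [order #1] limit_buy(price=97, qty=7): fills=none; bids=[#1:7@97] asks=[-]
After op 2 [order #2] market_buy(qty=4): fills=none; bids=[#1:7@97] asks=[-]
After op 3 [order #3] limit_sell(price=104, qty=6): fills=none; bids=[#1:7@97] asks=[#3:6@104]
After op 4 [order #4] limit_sell(price=101, qty=4): fills=none; bids=[#1:7@97] asks=[#4:4@101 #3:6@104]
After op 5 [order #5] limit_buy(price=101, qty=1): fills=#5x#4:1@101; bids=[#1:7@97] asks=[#4:3@101 #3:6@104]
After op 6 [order #6] limit_sell(price=97, qty=9): fills=#1x#6:7@97; bids=[-] asks=[#6:2@97 #4:3@101 #3:6@104]
After op 7 cancel(order #6): fills=none; bids=[-] asks=[#4:3@101 #3:6@104]
After op 8 [order #7] market_buy(qty=5): fills=#7x#4:3@101 #7x#3:2@104; bids=[-] asks=[#3:4@104]

Answer: 7@97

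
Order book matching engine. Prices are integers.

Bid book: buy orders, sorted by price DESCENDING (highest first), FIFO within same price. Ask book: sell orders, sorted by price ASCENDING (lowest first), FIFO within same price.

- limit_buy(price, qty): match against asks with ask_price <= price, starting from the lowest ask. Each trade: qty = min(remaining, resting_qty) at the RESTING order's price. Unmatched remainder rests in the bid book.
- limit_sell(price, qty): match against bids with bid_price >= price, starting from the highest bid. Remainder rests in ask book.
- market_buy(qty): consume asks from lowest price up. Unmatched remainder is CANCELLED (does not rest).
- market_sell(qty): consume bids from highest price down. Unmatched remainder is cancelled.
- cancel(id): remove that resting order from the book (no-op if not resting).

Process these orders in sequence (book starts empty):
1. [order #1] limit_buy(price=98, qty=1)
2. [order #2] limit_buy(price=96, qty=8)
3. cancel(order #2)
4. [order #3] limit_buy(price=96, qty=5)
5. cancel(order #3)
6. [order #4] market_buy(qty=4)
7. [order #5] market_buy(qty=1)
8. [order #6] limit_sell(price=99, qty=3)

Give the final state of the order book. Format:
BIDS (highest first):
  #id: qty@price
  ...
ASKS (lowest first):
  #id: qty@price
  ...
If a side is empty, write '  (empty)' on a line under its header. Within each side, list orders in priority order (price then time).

After op 1 [order #1] limit_buy(price=98, qty=1): fills=none; bids=[#1:1@98] asks=[-]
After op 2 [order #2] limit_buy(price=96, qty=8): fills=none; bids=[#1:1@98 #2:8@96] asks=[-]
After op 3 cancel(order #2): fills=none; bids=[#1:1@98] asks=[-]
After op 4 [order #3] limit_buy(price=96, qty=5): fills=none; bids=[#1:1@98 #3:5@96] asks=[-]
After op 5 cancel(order #3): fills=none; bids=[#1:1@98] asks=[-]
After op 6 [order #4] market_buy(qty=4): fills=none; bids=[#1:1@98] asks=[-]
After op 7 [order #5] market_buy(qty=1): fills=none; bids=[#1:1@98] asks=[-]
After op 8 [order #6] limit_sell(price=99, qty=3): fills=none; bids=[#1:1@98] asks=[#6:3@99]

Answer: BIDS (highest first):
  #1: 1@98
ASKS (lowest first):
  #6: 3@99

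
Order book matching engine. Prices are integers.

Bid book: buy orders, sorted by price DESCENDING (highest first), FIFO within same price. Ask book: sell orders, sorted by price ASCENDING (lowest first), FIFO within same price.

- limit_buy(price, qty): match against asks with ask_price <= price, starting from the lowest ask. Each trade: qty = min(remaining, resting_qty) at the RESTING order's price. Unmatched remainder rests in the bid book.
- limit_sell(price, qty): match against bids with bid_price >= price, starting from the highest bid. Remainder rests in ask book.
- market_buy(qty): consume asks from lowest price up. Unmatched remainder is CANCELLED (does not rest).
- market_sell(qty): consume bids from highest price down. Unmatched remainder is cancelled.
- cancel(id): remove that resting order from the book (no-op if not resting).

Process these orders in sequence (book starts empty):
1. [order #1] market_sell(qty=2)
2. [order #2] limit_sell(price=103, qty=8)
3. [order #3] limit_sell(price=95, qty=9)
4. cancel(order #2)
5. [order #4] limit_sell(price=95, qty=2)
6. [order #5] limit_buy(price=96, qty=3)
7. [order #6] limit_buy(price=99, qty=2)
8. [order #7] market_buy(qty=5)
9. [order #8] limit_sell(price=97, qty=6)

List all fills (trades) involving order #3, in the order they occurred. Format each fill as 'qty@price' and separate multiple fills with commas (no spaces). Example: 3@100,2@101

After op 1 [order #1] market_sell(qty=2): fills=none; bids=[-] asks=[-]
After op 2 [order #2] limit_sell(price=103, qty=8): fills=none; bids=[-] asks=[#2:8@103]
After op 3 [order #3] limit_sell(price=95, qty=9): fills=none; bids=[-] asks=[#3:9@95 #2:8@103]
After op 4 cancel(order #2): fills=none; bids=[-] asks=[#3:9@95]
After op 5 [order #4] limit_sell(price=95, qty=2): fills=none; bids=[-] asks=[#3:9@95 #4:2@95]
After op 6 [order #5] limit_buy(price=96, qty=3): fills=#5x#3:3@95; bids=[-] asks=[#3:6@95 #4:2@95]
After op 7 [order #6] limit_buy(price=99, qty=2): fills=#6x#3:2@95; bids=[-] asks=[#3:4@95 #4:2@95]
After op 8 [order #7] market_buy(qty=5): fills=#7x#3:4@95 #7x#4:1@95; bids=[-] asks=[#4:1@95]
After op 9 [order #8] limit_sell(price=97, qty=6): fills=none; bids=[-] asks=[#4:1@95 #8:6@97]

Answer: 3@95,2@95,4@95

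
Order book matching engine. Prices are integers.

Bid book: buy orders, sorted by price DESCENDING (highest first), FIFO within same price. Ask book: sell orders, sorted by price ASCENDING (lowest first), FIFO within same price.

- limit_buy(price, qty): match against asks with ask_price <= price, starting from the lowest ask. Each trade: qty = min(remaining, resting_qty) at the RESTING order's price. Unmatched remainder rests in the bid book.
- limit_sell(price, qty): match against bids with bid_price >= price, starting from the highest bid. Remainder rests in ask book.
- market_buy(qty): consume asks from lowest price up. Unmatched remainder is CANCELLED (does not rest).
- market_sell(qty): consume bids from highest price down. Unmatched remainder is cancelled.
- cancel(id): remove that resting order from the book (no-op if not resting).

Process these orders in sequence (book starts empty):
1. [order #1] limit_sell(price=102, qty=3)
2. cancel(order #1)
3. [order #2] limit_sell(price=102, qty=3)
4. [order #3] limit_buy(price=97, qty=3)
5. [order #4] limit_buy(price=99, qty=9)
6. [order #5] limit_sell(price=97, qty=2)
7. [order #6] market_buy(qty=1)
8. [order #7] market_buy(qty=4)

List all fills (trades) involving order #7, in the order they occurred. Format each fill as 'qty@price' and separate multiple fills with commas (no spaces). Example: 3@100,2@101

Answer: 2@102

Derivation:
After op 1 [order #1] limit_sell(price=102, qty=3): fills=none; bids=[-] asks=[#1:3@102]
After op 2 cancel(order #1): fills=none; bids=[-] asks=[-]
After op 3 [order #2] limit_sell(price=102, qty=3): fills=none; bids=[-] asks=[#2:3@102]
After op 4 [order #3] limit_buy(price=97, qty=3): fills=none; bids=[#3:3@97] asks=[#2:3@102]
After op 5 [order #4] limit_buy(price=99, qty=9): fills=none; bids=[#4:9@99 #3:3@97] asks=[#2:3@102]
After op 6 [order #5] limit_sell(price=97, qty=2): fills=#4x#5:2@99; bids=[#4:7@99 #3:3@97] asks=[#2:3@102]
After op 7 [order #6] market_buy(qty=1): fills=#6x#2:1@102; bids=[#4:7@99 #3:3@97] asks=[#2:2@102]
After op 8 [order #7] market_buy(qty=4): fills=#7x#2:2@102; bids=[#4:7@99 #3:3@97] asks=[-]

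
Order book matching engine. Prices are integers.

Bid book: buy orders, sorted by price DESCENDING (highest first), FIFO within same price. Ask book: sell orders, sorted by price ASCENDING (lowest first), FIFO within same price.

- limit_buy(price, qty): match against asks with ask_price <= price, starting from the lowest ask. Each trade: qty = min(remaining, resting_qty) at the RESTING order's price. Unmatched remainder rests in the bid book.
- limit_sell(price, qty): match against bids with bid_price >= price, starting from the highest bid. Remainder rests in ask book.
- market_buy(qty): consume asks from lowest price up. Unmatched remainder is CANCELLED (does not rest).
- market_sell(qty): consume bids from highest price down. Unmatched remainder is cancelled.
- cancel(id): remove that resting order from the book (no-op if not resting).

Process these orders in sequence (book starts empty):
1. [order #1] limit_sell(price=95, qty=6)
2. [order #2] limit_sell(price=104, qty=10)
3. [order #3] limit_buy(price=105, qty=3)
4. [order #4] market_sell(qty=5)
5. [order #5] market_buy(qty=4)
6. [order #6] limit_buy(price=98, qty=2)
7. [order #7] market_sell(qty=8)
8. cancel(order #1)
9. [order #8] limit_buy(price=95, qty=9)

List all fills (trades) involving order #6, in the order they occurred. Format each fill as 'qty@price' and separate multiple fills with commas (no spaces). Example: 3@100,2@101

After op 1 [order #1] limit_sell(price=95, qty=6): fills=none; bids=[-] asks=[#1:6@95]
After op 2 [order #2] limit_sell(price=104, qty=10): fills=none; bids=[-] asks=[#1:6@95 #2:10@104]
After op 3 [order #3] limit_buy(price=105, qty=3): fills=#3x#1:3@95; bids=[-] asks=[#1:3@95 #2:10@104]
After op 4 [order #4] market_sell(qty=5): fills=none; bids=[-] asks=[#1:3@95 #2:10@104]
After op 5 [order #5] market_buy(qty=4): fills=#5x#1:3@95 #5x#2:1@104; bids=[-] asks=[#2:9@104]
After op 6 [order #6] limit_buy(price=98, qty=2): fills=none; bids=[#6:2@98] asks=[#2:9@104]
After op 7 [order #7] market_sell(qty=8): fills=#6x#7:2@98; bids=[-] asks=[#2:9@104]
After op 8 cancel(order #1): fills=none; bids=[-] asks=[#2:9@104]
After op 9 [order #8] limit_buy(price=95, qty=9): fills=none; bids=[#8:9@95] asks=[#2:9@104]

Answer: 2@98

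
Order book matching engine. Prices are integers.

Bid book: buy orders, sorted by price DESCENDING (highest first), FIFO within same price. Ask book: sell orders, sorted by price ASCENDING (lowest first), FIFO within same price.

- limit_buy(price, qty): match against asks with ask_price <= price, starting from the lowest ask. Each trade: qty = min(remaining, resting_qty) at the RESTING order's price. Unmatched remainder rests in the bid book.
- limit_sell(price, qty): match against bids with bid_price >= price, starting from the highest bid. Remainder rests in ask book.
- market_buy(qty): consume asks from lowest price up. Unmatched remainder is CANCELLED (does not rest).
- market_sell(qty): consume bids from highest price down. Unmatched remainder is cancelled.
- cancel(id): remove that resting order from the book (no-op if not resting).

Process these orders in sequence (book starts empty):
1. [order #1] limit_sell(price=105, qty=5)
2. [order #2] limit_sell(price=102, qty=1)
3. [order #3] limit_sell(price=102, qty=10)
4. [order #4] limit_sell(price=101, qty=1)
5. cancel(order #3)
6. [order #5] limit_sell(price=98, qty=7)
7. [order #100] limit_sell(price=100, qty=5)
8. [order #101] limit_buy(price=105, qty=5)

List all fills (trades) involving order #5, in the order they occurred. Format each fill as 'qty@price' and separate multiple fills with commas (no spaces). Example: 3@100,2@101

After op 1 [order #1] limit_sell(price=105, qty=5): fills=none; bids=[-] asks=[#1:5@105]
After op 2 [order #2] limit_sell(price=102, qty=1): fills=none; bids=[-] asks=[#2:1@102 #1:5@105]
After op 3 [order #3] limit_sell(price=102, qty=10): fills=none; bids=[-] asks=[#2:1@102 #3:10@102 #1:5@105]
After op 4 [order #4] limit_sell(price=101, qty=1): fills=none; bids=[-] asks=[#4:1@101 #2:1@102 #3:10@102 #1:5@105]
After op 5 cancel(order #3): fills=none; bids=[-] asks=[#4:1@101 #2:1@102 #1:5@105]
After op 6 [order #5] limit_sell(price=98, qty=7): fills=none; bids=[-] asks=[#5:7@98 #4:1@101 #2:1@102 #1:5@105]
After op 7 [order #100] limit_sell(price=100, qty=5): fills=none; bids=[-] asks=[#5:7@98 #100:5@100 #4:1@101 #2:1@102 #1:5@105]
After op 8 [order #101] limit_buy(price=105, qty=5): fills=#101x#5:5@98; bids=[-] asks=[#5:2@98 #100:5@100 #4:1@101 #2:1@102 #1:5@105]

Answer: 5@98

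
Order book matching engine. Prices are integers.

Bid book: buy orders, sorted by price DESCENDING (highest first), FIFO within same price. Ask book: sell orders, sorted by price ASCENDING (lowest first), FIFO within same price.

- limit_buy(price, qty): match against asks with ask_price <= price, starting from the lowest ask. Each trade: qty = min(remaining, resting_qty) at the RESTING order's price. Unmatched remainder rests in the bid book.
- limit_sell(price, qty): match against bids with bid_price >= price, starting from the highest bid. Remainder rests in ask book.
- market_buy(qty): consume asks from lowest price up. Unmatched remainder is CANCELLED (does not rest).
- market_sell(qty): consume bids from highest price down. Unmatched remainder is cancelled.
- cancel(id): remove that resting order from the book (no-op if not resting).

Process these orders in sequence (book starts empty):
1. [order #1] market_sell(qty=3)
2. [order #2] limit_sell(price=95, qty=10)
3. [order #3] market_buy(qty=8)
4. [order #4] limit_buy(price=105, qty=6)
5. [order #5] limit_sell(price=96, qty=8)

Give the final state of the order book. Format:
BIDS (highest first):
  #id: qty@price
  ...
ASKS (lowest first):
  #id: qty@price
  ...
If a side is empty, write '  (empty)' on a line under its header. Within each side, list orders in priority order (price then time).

After op 1 [order #1] market_sell(qty=3): fills=none; bids=[-] asks=[-]
After op 2 [order #2] limit_sell(price=95, qty=10): fills=none; bids=[-] asks=[#2:10@95]
After op 3 [order #3] market_buy(qty=8): fills=#3x#2:8@95; bids=[-] asks=[#2:2@95]
After op 4 [order #4] limit_buy(price=105, qty=6): fills=#4x#2:2@95; bids=[#4:4@105] asks=[-]
After op 5 [order #5] limit_sell(price=96, qty=8): fills=#4x#5:4@105; bids=[-] asks=[#5:4@96]

Answer: BIDS (highest first):
  (empty)
ASKS (lowest first):
  #5: 4@96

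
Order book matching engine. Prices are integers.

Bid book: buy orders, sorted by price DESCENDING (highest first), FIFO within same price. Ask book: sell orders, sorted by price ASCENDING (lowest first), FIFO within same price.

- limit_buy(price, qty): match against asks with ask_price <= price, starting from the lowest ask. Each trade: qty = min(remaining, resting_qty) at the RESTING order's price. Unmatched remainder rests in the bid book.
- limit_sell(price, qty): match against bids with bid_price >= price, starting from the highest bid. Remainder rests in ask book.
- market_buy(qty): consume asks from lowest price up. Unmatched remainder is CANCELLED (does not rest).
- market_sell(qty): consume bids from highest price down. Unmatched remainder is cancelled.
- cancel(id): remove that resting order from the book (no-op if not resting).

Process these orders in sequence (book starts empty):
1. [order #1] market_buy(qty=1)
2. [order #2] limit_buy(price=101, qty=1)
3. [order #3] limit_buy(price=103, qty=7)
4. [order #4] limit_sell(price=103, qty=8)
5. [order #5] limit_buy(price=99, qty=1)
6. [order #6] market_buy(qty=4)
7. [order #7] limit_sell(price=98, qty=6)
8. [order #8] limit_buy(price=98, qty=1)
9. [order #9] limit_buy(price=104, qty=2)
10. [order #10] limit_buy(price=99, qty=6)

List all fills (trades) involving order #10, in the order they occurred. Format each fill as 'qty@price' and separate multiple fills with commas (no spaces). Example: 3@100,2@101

After op 1 [order #1] market_buy(qty=1): fills=none; bids=[-] asks=[-]
After op 2 [order #2] limit_buy(price=101, qty=1): fills=none; bids=[#2:1@101] asks=[-]
After op 3 [order #3] limit_buy(price=103, qty=7): fills=none; bids=[#3:7@103 #2:1@101] asks=[-]
After op 4 [order #4] limit_sell(price=103, qty=8): fills=#3x#4:7@103; bids=[#2:1@101] asks=[#4:1@103]
After op 5 [order #5] limit_buy(price=99, qty=1): fills=none; bids=[#2:1@101 #5:1@99] asks=[#4:1@103]
After op 6 [order #6] market_buy(qty=4): fills=#6x#4:1@103; bids=[#2:1@101 #5:1@99] asks=[-]
After op 7 [order #7] limit_sell(price=98, qty=6): fills=#2x#7:1@101 #5x#7:1@99; bids=[-] asks=[#7:4@98]
After op 8 [order #8] limit_buy(price=98, qty=1): fills=#8x#7:1@98; bids=[-] asks=[#7:3@98]
After op 9 [order #9] limit_buy(price=104, qty=2): fills=#9x#7:2@98; bids=[-] asks=[#7:1@98]
After op 10 [order #10] limit_buy(price=99, qty=6): fills=#10x#7:1@98; bids=[#10:5@99] asks=[-]

Answer: 1@98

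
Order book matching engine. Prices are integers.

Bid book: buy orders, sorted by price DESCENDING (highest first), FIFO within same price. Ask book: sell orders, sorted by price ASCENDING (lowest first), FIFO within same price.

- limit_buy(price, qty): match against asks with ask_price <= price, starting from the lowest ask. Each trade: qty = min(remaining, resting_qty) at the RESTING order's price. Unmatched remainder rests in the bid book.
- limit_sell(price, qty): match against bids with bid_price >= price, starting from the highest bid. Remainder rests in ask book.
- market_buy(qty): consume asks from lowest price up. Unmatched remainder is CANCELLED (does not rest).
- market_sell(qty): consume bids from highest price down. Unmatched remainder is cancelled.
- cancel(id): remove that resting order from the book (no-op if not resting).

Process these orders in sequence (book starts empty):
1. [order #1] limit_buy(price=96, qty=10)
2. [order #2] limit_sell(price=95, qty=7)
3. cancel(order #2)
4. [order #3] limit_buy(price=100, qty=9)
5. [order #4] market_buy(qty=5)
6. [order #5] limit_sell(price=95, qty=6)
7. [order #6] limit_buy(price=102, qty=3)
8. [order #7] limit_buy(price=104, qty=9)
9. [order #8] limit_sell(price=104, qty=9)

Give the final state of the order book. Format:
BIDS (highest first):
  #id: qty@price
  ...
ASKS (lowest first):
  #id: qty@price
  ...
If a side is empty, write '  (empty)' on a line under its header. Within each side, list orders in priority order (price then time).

Answer: BIDS (highest first):
  #6: 3@102
  #3: 3@100
  #1: 3@96
ASKS (lowest first):
  (empty)

Derivation:
After op 1 [order #1] limit_buy(price=96, qty=10): fills=none; bids=[#1:10@96] asks=[-]
After op 2 [order #2] limit_sell(price=95, qty=7): fills=#1x#2:7@96; bids=[#1:3@96] asks=[-]
After op 3 cancel(order #2): fills=none; bids=[#1:3@96] asks=[-]
After op 4 [order #3] limit_buy(price=100, qty=9): fills=none; bids=[#3:9@100 #1:3@96] asks=[-]
After op 5 [order #4] market_buy(qty=5): fills=none; bids=[#3:9@100 #1:3@96] asks=[-]
After op 6 [order #5] limit_sell(price=95, qty=6): fills=#3x#5:6@100; bids=[#3:3@100 #1:3@96] asks=[-]
After op 7 [order #6] limit_buy(price=102, qty=3): fills=none; bids=[#6:3@102 #3:3@100 #1:3@96] asks=[-]
After op 8 [order #7] limit_buy(price=104, qty=9): fills=none; bids=[#7:9@104 #6:3@102 #3:3@100 #1:3@96] asks=[-]
After op 9 [order #8] limit_sell(price=104, qty=9): fills=#7x#8:9@104; bids=[#6:3@102 #3:3@100 #1:3@96] asks=[-]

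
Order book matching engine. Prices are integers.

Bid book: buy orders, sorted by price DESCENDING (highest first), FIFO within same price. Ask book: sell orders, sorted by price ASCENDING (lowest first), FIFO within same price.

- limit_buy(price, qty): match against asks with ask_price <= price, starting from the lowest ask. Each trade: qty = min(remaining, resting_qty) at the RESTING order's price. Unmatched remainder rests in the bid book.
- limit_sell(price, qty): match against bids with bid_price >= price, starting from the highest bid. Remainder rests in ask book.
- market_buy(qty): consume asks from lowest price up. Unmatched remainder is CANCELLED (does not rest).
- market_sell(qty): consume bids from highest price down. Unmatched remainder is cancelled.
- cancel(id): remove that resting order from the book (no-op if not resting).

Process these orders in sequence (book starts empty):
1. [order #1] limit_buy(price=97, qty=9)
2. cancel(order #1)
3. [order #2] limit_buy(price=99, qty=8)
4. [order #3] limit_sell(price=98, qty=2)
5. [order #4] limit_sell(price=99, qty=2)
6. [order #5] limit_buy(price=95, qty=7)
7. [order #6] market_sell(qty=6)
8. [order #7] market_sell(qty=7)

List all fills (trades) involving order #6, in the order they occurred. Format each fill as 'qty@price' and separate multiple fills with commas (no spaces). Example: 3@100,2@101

Answer: 4@99,2@95

Derivation:
After op 1 [order #1] limit_buy(price=97, qty=9): fills=none; bids=[#1:9@97] asks=[-]
After op 2 cancel(order #1): fills=none; bids=[-] asks=[-]
After op 3 [order #2] limit_buy(price=99, qty=8): fills=none; bids=[#2:8@99] asks=[-]
After op 4 [order #3] limit_sell(price=98, qty=2): fills=#2x#3:2@99; bids=[#2:6@99] asks=[-]
After op 5 [order #4] limit_sell(price=99, qty=2): fills=#2x#4:2@99; bids=[#2:4@99] asks=[-]
After op 6 [order #5] limit_buy(price=95, qty=7): fills=none; bids=[#2:4@99 #5:7@95] asks=[-]
After op 7 [order #6] market_sell(qty=6): fills=#2x#6:4@99 #5x#6:2@95; bids=[#5:5@95] asks=[-]
After op 8 [order #7] market_sell(qty=7): fills=#5x#7:5@95; bids=[-] asks=[-]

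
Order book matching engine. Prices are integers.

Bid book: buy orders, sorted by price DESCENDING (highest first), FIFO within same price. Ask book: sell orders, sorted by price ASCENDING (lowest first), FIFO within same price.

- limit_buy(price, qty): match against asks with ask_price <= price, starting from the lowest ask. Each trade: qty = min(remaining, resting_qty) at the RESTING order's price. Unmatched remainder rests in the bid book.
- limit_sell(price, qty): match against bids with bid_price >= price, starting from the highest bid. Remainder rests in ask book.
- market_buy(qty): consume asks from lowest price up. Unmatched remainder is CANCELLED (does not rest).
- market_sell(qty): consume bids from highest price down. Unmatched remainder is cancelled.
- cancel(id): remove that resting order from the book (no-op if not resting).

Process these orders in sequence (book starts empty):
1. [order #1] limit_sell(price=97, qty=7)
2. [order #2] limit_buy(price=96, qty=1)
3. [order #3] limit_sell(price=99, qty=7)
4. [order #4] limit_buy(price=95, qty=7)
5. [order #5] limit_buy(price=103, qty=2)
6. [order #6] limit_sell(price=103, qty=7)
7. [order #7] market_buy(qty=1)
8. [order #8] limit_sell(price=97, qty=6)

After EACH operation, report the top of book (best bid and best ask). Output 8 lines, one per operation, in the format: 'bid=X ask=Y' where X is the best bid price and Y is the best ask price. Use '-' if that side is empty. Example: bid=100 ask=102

Answer: bid=- ask=97
bid=96 ask=97
bid=96 ask=97
bid=96 ask=97
bid=96 ask=97
bid=96 ask=97
bid=96 ask=97
bid=96 ask=97

Derivation:
After op 1 [order #1] limit_sell(price=97, qty=7): fills=none; bids=[-] asks=[#1:7@97]
After op 2 [order #2] limit_buy(price=96, qty=1): fills=none; bids=[#2:1@96] asks=[#1:7@97]
After op 3 [order #3] limit_sell(price=99, qty=7): fills=none; bids=[#2:1@96] asks=[#1:7@97 #3:7@99]
After op 4 [order #4] limit_buy(price=95, qty=7): fills=none; bids=[#2:1@96 #4:7@95] asks=[#1:7@97 #3:7@99]
After op 5 [order #5] limit_buy(price=103, qty=2): fills=#5x#1:2@97; bids=[#2:1@96 #4:7@95] asks=[#1:5@97 #3:7@99]
After op 6 [order #6] limit_sell(price=103, qty=7): fills=none; bids=[#2:1@96 #4:7@95] asks=[#1:5@97 #3:7@99 #6:7@103]
After op 7 [order #7] market_buy(qty=1): fills=#7x#1:1@97; bids=[#2:1@96 #4:7@95] asks=[#1:4@97 #3:7@99 #6:7@103]
After op 8 [order #8] limit_sell(price=97, qty=6): fills=none; bids=[#2:1@96 #4:7@95] asks=[#1:4@97 #8:6@97 #3:7@99 #6:7@103]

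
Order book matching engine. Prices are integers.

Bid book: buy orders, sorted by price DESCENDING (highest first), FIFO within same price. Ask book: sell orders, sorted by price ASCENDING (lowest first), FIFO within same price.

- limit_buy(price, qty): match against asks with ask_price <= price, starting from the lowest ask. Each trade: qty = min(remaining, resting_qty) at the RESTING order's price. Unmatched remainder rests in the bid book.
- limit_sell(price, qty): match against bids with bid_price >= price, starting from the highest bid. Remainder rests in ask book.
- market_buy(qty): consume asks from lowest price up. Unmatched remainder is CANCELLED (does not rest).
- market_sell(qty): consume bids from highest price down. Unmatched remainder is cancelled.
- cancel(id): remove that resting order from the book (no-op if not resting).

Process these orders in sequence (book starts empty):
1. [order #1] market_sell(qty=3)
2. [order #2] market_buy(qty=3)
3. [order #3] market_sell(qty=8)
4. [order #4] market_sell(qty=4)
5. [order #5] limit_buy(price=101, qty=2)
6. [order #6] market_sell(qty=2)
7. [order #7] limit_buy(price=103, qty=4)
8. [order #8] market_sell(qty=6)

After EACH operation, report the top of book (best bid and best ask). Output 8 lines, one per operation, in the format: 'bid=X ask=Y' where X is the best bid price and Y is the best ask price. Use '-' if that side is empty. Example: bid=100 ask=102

Answer: bid=- ask=-
bid=- ask=-
bid=- ask=-
bid=- ask=-
bid=101 ask=-
bid=- ask=-
bid=103 ask=-
bid=- ask=-

Derivation:
After op 1 [order #1] market_sell(qty=3): fills=none; bids=[-] asks=[-]
After op 2 [order #2] market_buy(qty=3): fills=none; bids=[-] asks=[-]
After op 3 [order #3] market_sell(qty=8): fills=none; bids=[-] asks=[-]
After op 4 [order #4] market_sell(qty=4): fills=none; bids=[-] asks=[-]
After op 5 [order #5] limit_buy(price=101, qty=2): fills=none; bids=[#5:2@101] asks=[-]
After op 6 [order #6] market_sell(qty=2): fills=#5x#6:2@101; bids=[-] asks=[-]
After op 7 [order #7] limit_buy(price=103, qty=4): fills=none; bids=[#7:4@103] asks=[-]
After op 8 [order #8] market_sell(qty=6): fills=#7x#8:4@103; bids=[-] asks=[-]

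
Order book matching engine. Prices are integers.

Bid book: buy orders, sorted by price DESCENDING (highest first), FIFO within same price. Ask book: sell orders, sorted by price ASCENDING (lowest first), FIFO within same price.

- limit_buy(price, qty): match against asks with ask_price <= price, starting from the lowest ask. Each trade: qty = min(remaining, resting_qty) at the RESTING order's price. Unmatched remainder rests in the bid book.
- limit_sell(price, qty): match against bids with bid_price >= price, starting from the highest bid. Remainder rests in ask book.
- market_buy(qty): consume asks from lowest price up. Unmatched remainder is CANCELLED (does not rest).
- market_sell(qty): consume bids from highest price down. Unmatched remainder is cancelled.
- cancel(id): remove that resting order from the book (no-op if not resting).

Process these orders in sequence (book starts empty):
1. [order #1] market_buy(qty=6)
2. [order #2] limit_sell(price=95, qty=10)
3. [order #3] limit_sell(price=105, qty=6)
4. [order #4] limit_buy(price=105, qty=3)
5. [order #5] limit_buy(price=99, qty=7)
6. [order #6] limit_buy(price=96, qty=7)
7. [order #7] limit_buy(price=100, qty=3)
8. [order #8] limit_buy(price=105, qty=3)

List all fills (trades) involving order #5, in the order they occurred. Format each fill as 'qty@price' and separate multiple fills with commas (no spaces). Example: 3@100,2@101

Answer: 7@95

Derivation:
After op 1 [order #1] market_buy(qty=6): fills=none; bids=[-] asks=[-]
After op 2 [order #2] limit_sell(price=95, qty=10): fills=none; bids=[-] asks=[#2:10@95]
After op 3 [order #3] limit_sell(price=105, qty=6): fills=none; bids=[-] asks=[#2:10@95 #3:6@105]
After op 4 [order #4] limit_buy(price=105, qty=3): fills=#4x#2:3@95; bids=[-] asks=[#2:7@95 #3:6@105]
After op 5 [order #5] limit_buy(price=99, qty=7): fills=#5x#2:7@95; bids=[-] asks=[#3:6@105]
After op 6 [order #6] limit_buy(price=96, qty=7): fills=none; bids=[#6:7@96] asks=[#3:6@105]
After op 7 [order #7] limit_buy(price=100, qty=3): fills=none; bids=[#7:3@100 #6:7@96] asks=[#3:6@105]
After op 8 [order #8] limit_buy(price=105, qty=3): fills=#8x#3:3@105; bids=[#7:3@100 #6:7@96] asks=[#3:3@105]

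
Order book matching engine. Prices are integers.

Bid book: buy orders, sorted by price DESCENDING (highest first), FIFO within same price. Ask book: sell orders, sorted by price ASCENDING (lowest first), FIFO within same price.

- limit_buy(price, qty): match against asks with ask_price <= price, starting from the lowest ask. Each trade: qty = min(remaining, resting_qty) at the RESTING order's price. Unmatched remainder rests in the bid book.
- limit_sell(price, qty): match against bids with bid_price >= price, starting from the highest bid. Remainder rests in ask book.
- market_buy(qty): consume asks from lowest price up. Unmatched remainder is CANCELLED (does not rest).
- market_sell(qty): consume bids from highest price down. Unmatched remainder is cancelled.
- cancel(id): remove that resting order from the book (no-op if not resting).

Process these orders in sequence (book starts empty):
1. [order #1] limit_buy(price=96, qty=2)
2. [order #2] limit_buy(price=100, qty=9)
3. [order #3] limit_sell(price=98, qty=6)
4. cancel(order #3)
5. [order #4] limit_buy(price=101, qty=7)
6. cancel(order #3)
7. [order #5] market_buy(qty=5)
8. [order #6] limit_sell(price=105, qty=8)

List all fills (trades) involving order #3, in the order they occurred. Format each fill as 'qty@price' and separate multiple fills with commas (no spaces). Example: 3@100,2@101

After op 1 [order #1] limit_buy(price=96, qty=2): fills=none; bids=[#1:2@96] asks=[-]
After op 2 [order #2] limit_buy(price=100, qty=9): fills=none; bids=[#2:9@100 #1:2@96] asks=[-]
After op 3 [order #3] limit_sell(price=98, qty=6): fills=#2x#3:6@100; bids=[#2:3@100 #1:2@96] asks=[-]
After op 4 cancel(order #3): fills=none; bids=[#2:3@100 #1:2@96] asks=[-]
After op 5 [order #4] limit_buy(price=101, qty=7): fills=none; bids=[#4:7@101 #2:3@100 #1:2@96] asks=[-]
After op 6 cancel(order #3): fills=none; bids=[#4:7@101 #2:3@100 #1:2@96] asks=[-]
After op 7 [order #5] market_buy(qty=5): fills=none; bids=[#4:7@101 #2:3@100 #1:2@96] asks=[-]
After op 8 [order #6] limit_sell(price=105, qty=8): fills=none; bids=[#4:7@101 #2:3@100 #1:2@96] asks=[#6:8@105]

Answer: 6@100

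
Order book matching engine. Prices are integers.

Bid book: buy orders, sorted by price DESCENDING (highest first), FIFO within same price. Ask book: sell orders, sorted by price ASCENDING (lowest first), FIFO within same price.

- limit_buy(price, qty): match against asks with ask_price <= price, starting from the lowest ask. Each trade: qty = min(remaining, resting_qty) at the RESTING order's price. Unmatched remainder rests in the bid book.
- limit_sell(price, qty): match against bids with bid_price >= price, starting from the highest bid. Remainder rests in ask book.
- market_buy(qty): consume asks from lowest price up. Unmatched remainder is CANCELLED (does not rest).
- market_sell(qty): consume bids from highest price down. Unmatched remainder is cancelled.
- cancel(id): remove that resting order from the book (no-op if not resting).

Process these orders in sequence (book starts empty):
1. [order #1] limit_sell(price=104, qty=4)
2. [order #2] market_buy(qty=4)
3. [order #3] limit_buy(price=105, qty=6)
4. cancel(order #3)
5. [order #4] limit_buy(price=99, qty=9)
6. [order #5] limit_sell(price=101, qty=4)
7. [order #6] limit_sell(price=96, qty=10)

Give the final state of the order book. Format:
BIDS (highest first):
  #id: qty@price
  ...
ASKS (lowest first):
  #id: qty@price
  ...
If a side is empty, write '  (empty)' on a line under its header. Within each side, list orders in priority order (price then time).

Answer: BIDS (highest first):
  (empty)
ASKS (lowest first):
  #6: 1@96
  #5: 4@101

Derivation:
After op 1 [order #1] limit_sell(price=104, qty=4): fills=none; bids=[-] asks=[#1:4@104]
After op 2 [order #2] market_buy(qty=4): fills=#2x#1:4@104; bids=[-] asks=[-]
After op 3 [order #3] limit_buy(price=105, qty=6): fills=none; bids=[#3:6@105] asks=[-]
After op 4 cancel(order #3): fills=none; bids=[-] asks=[-]
After op 5 [order #4] limit_buy(price=99, qty=9): fills=none; bids=[#4:9@99] asks=[-]
After op 6 [order #5] limit_sell(price=101, qty=4): fills=none; bids=[#4:9@99] asks=[#5:4@101]
After op 7 [order #6] limit_sell(price=96, qty=10): fills=#4x#6:9@99; bids=[-] asks=[#6:1@96 #5:4@101]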